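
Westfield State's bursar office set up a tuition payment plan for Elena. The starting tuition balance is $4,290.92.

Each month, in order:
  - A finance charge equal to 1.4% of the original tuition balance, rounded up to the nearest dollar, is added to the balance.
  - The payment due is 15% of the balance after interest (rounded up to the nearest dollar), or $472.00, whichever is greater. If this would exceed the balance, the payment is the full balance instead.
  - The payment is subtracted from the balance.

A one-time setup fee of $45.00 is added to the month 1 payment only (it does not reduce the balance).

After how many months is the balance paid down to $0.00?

Month 1: opening $4,290.92; interest $61.00 → $4,351.92; payment $653.00 (+ $45.00 fee); balance $3,698.92
Month 2: opening $3,698.92; interest $61.00 → $3,759.92; payment $564.00; balance $3,195.92
Month 3: opening $3,195.92; interest $61.00 → $3,256.92; payment $489.00; balance $2,767.92
Month 4: opening $2,767.92; interest $61.00 → $2,828.92; payment $472.00; balance $2,356.92
Month 5: opening $2,356.92; interest $61.00 → $2,417.92; payment $472.00; balance $1,945.92
Month 6: opening $1,945.92; interest $61.00 → $2,006.92; payment $472.00; balance $1,534.92
Month 7: opening $1,534.92; interest $61.00 → $1,595.92; payment $472.00; balance $1,123.92
Month 8: opening $1,123.92; interest $61.00 → $1,184.92; payment $472.00; balance $712.92
Month 9: opening $712.92; interest $61.00 → $773.92; payment $472.00; balance $301.92
Month 10: opening $301.92; interest $61.00 → $362.92; payment $362.92; balance $0.00
Balance reaches $0.00 in month 10.

10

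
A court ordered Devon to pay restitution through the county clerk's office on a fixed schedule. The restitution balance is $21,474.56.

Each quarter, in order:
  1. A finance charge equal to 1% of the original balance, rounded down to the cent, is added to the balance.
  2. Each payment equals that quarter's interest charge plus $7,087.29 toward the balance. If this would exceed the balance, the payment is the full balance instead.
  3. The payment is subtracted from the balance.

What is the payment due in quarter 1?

# | Opening | Interest | Payment | End bal
1 | $21,474.56 | $214.74 | $7,302.03 | $14,387.27

$7,302.03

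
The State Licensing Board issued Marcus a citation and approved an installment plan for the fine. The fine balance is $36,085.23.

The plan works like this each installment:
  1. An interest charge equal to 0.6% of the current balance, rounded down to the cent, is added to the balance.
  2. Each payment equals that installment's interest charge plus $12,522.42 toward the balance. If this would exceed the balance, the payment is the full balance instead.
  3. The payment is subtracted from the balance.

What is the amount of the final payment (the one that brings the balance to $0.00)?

Installment 1: opening $36,085.23; interest $216.51 → $36,301.74; payment $12,738.93; balance $23,562.81
Installment 2: opening $23,562.81; interest $141.37 → $23,704.18; payment $12,663.79; balance $11,040.39
Installment 3: opening $11,040.39; interest $66.24 → $11,106.63; payment $11,106.63; balance $0.00

$11,106.63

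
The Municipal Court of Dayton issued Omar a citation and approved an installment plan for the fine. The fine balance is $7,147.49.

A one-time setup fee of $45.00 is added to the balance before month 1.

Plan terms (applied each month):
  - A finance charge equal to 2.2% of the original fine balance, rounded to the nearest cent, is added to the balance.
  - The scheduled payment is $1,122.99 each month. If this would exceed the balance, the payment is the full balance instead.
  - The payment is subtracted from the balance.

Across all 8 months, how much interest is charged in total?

$1,257.92

# | Opening | Interest | Payment | End bal
1 | $7,192.49 | $157.24 | $1,122.99 | $6,226.74
2 | $6,226.74 | $157.24 | $1,122.99 | $5,260.99
3 | $5,260.99 | $157.24 | $1,122.99 | $4,295.24
4 | $4,295.24 | $157.24 | $1,122.99 | $3,329.49
5 | $3,329.49 | $157.24 | $1,122.99 | $2,363.74
6 | $2,363.74 | $157.24 | $1,122.99 | $1,397.99
7 | $1,397.99 | $157.24 | $1,122.99 | $432.24
8 | $432.24 | $157.24 | $589.48 | $0.00
Total interest: $157.24 + $157.24 + $157.24 + $157.24 + $157.24 + $157.24 + $157.24 + $157.24 = $1,257.92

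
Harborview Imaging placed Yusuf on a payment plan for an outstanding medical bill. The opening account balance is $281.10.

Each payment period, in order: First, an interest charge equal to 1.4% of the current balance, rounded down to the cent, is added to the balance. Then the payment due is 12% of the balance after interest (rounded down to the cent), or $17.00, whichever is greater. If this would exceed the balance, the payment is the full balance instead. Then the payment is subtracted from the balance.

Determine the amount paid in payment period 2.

$30.52

Payment period 1: opening $281.10; interest $3.93 → $285.03; payment $34.20; balance $250.83
Payment period 2: opening $250.83; interest $3.51 → $254.34; payment $30.52; balance $223.82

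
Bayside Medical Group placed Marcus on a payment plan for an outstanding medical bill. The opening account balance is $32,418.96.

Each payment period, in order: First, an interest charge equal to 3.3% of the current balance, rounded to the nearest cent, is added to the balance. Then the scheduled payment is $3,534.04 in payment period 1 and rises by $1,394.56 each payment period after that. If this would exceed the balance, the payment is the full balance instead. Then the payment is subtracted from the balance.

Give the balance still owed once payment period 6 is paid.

$0.00

Payment period 1: $32,418.96 +$1,069.83 interest = $33,488.79; pay $3,534.04 → $29,954.75
Payment period 2: $29,954.75 +$988.51 interest = $30,943.26; pay $4,928.60 → $26,014.66
Payment period 3: $26,014.66 +$858.48 interest = $26,873.14; pay $6,323.16 → $20,549.98
Payment period 4: $20,549.98 +$678.15 interest = $21,228.13; pay $7,717.72 → $13,510.41
Payment period 5: $13,510.41 +$445.84 interest = $13,956.25; pay $9,112.28 → $4,843.97
Payment period 6: $4,843.97 +$159.85 interest = $5,003.82; pay $5,003.82 → $0.00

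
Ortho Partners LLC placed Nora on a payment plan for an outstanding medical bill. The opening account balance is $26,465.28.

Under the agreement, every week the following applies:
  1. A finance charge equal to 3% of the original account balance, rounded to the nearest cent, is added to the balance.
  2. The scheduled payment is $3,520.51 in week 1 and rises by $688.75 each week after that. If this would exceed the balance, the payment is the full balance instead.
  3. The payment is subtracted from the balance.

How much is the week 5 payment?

$6,275.51

Week 1: $26,465.28 +$793.96 interest = $27,259.24; pay $3,520.51 → $23,738.73
Week 2: $23,738.73 +$793.96 interest = $24,532.69; pay $4,209.26 → $20,323.43
Week 3: $20,323.43 +$793.96 interest = $21,117.39; pay $4,898.01 → $16,219.38
Week 4: $16,219.38 +$793.96 interest = $17,013.34; pay $5,586.76 → $11,426.58
Week 5: $11,426.58 +$793.96 interest = $12,220.54; pay $6,275.51 → $5,945.03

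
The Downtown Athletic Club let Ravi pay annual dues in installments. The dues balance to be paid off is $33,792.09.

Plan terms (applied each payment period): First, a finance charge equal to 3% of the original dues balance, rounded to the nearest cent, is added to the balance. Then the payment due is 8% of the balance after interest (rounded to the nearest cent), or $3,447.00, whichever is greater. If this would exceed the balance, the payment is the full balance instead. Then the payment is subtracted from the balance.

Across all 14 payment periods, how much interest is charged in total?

$14,192.64

Payment period 1: opening $33,792.09; interest $1,013.76 → $34,805.85; payment $3,447.00; balance $31,358.85
Payment period 2: opening $31,358.85; interest $1,013.76 → $32,372.61; payment $3,447.00; balance $28,925.61
Payment period 3: opening $28,925.61; interest $1,013.76 → $29,939.37; payment $3,447.00; balance $26,492.37
Payment period 4: opening $26,492.37; interest $1,013.76 → $27,506.13; payment $3,447.00; balance $24,059.13
Payment period 5: opening $24,059.13; interest $1,013.76 → $25,072.89; payment $3,447.00; balance $21,625.89
Payment period 6: opening $21,625.89; interest $1,013.76 → $22,639.65; payment $3,447.00; balance $19,192.65
Payment period 7: opening $19,192.65; interest $1,013.76 → $20,206.41; payment $3,447.00; balance $16,759.41
Payment period 8: opening $16,759.41; interest $1,013.76 → $17,773.17; payment $3,447.00; balance $14,326.17
Payment period 9: opening $14,326.17; interest $1,013.76 → $15,339.93; payment $3,447.00; balance $11,892.93
Payment period 10: opening $11,892.93; interest $1,013.76 → $12,906.69; payment $3,447.00; balance $9,459.69
Payment period 11: opening $9,459.69; interest $1,013.76 → $10,473.45; payment $3,447.00; balance $7,026.45
Payment period 12: opening $7,026.45; interest $1,013.76 → $8,040.21; payment $3,447.00; balance $4,593.21
Payment period 13: opening $4,593.21; interest $1,013.76 → $5,606.97; payment $3,447.00; balance $2,159.97
Payment period 14: opening $2,159.97; interest $1,013.76 → $3,173.73; payment $3,173.73; balance $0.00
Total interest: $1,013.76 + $1,013.76 + $1,013.76 + $1,013.76 + $1,013.76 + $1,013.76 + $1,013.76 + $1,013.76 + $1,013.76 + $1,013.76 + $1,013.76 + $1,013.76 + $1,013.76 + $1,013.76 = $14,192.64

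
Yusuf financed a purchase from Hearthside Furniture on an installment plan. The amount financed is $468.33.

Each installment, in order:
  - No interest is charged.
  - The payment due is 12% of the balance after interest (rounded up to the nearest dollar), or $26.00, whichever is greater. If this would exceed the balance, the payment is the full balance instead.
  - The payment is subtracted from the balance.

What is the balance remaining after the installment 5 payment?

Installment 1: $468.33 − $57.00 → $411.33
Installment 2: $411.33 − $50.00 → $361.33
Installment 3: $361.33 − $44.00 → $317.33
Installment 4: $317.33 − $39.00 → $278.33
Installment 5: $278.33 − $34.00 → $244.33

$244.33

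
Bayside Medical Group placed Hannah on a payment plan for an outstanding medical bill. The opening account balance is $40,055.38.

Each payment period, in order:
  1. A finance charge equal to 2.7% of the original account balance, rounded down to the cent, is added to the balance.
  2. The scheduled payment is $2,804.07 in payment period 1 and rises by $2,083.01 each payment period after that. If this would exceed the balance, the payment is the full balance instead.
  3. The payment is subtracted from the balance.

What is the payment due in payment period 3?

Payment period 1: $40,055.38 +$1,081.49 interest = $41,136.87; pay $2,804.07 → $38,332.80
Payment period 2: $38,332.80 +$1,081.49 interest = $39,414.29; pay $4,887.08 → $34,527.21
Payment period 3: $34,527.21 +$1,081.49 interest = $35,608.70; pay $6,970.09 → $28,638.61

$6,970.09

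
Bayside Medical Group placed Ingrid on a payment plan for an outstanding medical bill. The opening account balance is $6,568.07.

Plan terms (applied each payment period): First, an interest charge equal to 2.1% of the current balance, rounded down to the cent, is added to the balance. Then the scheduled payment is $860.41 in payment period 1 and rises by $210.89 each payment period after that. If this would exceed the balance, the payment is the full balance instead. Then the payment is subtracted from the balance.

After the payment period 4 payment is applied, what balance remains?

Payment period 1: $6,568.07 +$137.92 interest = $6,705.99; pay $860.41 → $5,845.58
Payment period 2: $5,845.58 +$122.75 interest = $5,968.33; pay $1,071.30 → $4,897.03
Payment period 3: $4,897.03 +$102.83 interest = $4,999.86; pay $1,282.19 → $3,717.67
Payment period 4: $3,717.67 +$78.07 interest = $3,795.74; pay $1,493.08 → $2,302.66

$2,302.66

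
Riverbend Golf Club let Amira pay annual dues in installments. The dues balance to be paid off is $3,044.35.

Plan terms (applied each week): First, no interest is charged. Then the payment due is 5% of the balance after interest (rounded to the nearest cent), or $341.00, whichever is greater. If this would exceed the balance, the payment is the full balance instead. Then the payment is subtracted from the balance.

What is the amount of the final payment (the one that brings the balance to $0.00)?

Week 1: $3,044.35 − $341.00 → $2,703.35
Week 2: $2,703.35 − $341.00 → $2,362.35
Week 3: $2,362.35 − $341.00 → $2,021.35
Week 4: $2,021.35 − $341.00 → $1,680.35
Week 5: $1,680.35 − $341.00 → $1,339.35
Week 6: $1,339.35 − $341.00 → $998.35
Week 7: $998.35 − $341.00 → $657.35
Week 8: $657.35 − $341.00 → $316.35
Week 9: $316.35 − $316.35 → $0.00

$316.35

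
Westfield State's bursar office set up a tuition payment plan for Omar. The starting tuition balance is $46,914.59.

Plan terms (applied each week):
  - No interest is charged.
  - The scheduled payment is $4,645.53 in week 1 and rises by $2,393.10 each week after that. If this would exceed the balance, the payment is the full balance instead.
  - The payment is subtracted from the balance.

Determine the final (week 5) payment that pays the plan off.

Week 1: $46,914.59 − $4,645.53 → $42,269.06
Week 2: $42,269.06 − $7,038.63 → $35,230.43
Week 3: $35,230.43 − $9,431.73 → $25,798.70
Week 4: $25,798.70 − $11,824.83 → $13,973.87
Week 5: $13,973.87 − $13,973.87 → $0.00

$13,973.87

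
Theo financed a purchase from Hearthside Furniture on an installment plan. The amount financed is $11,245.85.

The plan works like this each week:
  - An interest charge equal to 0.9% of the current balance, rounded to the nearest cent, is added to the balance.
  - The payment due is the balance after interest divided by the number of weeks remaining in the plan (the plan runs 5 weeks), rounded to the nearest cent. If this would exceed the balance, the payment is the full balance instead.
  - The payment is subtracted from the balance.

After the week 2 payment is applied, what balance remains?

$6,869.51

Week 1: $11,245.85 +$101.21 interest = $11,347.06; pay $2,269.41 → $9,077.65
Week 2: $9,077.65 +$81.70 interest = $9,159.35; pay $2,289.84 → $6,869.51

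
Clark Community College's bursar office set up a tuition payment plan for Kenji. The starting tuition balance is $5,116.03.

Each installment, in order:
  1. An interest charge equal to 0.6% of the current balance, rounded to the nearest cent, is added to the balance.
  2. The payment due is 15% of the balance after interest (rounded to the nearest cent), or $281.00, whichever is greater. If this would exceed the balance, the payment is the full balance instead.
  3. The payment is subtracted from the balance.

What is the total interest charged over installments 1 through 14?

$178.39

Installment 1: opening $5,116.03; interest $30.70 → $5,146.73; payment $772.01; balance $4,374.72
Installment 2: opening $4,374.72; interest $26.25 → $4,400.97; payment $660.15; balance $3,740.82
Installment 3: opening $3,740.82; interest $22.44 → $3,763.26; payment $564.49; balance $3,198.77
Installment 4: opening $3,198.77; interest $19.19 → $3,217.96; payment $482.69; balance $2,735.27
Installment 5: opening $2,735.27; interest $16.41 → $2,751.68; payment $412.75; balance $2,338.93
Installment 6: opening $2,338.93; interest $14.03 → $2,352.96; payment $352.94; balance $2,000.02
Installment 7: opening $2,000.02; interest $12.00 → $2,012.02; payment $301.80; balance $1,710.22
Installment 8: opening $1,710.22; interest $10.26 → $1,720.48; payment $281.00; balance $1,439.48
Installment 9: opening $1,439.48; interest $8.64 → $1,448.12; payment $281.00; balance $1,167.12
Installment 10: opening $1,167.12; interest $7.00 → $1,174.12; payment $281.00; balance $893.12
Installment 11: opening $893.12; interest $5.36 → $898.48; payment $281.00; balance $617.48
Installment 12: opening $617.48; interest $3.70 → $621.18; payment $281.00; balance $340.18
Installment 13: opening $340.18; interest $2.04 → $342.22; payment $281.00; balance $61.22
Installment 14: opening $61.22; interest $0.37 → $61.59; payment $61.59; balance $0.00
Total interest: $30.70 + $26.25 + $22.44 + $19.19 + $16.41 + $14.03 + $12.00 + $10.26 + $8.64 + $7.00 + $5.36 + $3.70 + $2.04 + $0.37 = $178.39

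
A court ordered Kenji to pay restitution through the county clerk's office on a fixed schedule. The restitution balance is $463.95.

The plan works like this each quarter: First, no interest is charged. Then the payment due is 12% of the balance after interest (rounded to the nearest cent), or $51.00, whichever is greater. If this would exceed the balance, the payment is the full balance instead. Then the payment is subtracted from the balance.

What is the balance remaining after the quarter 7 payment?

$102.28

Quarter 1: $463.95 − $55.67 → $408.28
Quarter 2: $408.28 − $51.00 → $357.28
Quarter 3: $357.28 − $51.00 → $306.28
Quarter 4: $306.28 − $51.00 → $255.28
Quarter 5: $255.28 − $51.00 → $204.28
Quarter 6: $204.28 − $51.00 → $153.28
Quarter 7: $153.28 − $51.00 → $102.28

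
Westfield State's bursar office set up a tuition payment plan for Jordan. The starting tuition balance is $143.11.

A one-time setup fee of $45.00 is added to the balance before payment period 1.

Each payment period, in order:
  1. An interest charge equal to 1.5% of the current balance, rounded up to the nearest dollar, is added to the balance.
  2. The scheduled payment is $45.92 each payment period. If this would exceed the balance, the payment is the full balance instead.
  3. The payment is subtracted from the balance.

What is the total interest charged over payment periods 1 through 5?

Payment period 1: $188.11 +$3.00 interest = $191.11; pay $45.92 → $145.19
Payment period 2: $145.19 +$3.00 interest = $148.19; pay $45.92 → $102.27
Payment period 3: $102.27 +$2.00 interest = $104.27; pay $45.92 → $58.35
Payment period 4: $58.35 +$1.00 interest = $59.35; pay $45.92 → $13.43
Payment period 5: $13.43 +$1.00 interest = $14.43; pay $14.43 → $0.00
Total interest: $3.00 + $3.00 + $2.00 + $1.00 + $1.00 = $10.00

$10.00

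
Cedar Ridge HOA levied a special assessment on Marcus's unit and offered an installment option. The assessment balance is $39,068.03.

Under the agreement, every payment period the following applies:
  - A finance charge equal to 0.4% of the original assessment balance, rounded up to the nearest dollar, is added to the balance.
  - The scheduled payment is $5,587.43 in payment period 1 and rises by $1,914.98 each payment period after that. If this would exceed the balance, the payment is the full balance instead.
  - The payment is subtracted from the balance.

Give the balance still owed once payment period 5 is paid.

$0.00

Payment period 1: $39,068.03 +$157.00 interest = $39,225.03; pay $5,587.43 → $33,637.60
Payment period 2: $33,637.60 +$157.00 interest = $33,794.60; pay $7,502.41 → $26,292.19
Payment period 3: $26,292.19 +$157.00 interest = $26,449.19; pay $9,417.39 → $17,031.80
Payment period 4: $17,031.80 +$157.00 interest = $17,188.80; pay $11,332.37 → $5,856.43
Payment period 5: $5,856.43 +$157.00 interest = $6,013.43; pay $6,013.43 → $0.00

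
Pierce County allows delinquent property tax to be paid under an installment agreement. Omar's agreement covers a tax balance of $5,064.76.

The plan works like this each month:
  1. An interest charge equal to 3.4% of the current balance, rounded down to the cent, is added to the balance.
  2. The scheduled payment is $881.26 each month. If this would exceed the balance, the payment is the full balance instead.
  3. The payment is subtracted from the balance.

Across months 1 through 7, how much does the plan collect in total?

Month 1: $5,064.76 +$172.20 interest = $5,236.96; pay $881.26 → $4,355.70
Month 2: $4,355.70 +$148.09 interest = $4,503.79; pay $881.26 → $3,622.53
Month 3: $3,622.53 +$123.16 interest = $3,745.69; pay $881.26 → $2,864.43
Month 4: $2,864.43 +$97.39 interest = $2,961.82; pay $881.26 → $2,080.56
Month 5: $2,080.56 +$70.73 interest = $2,151.29; pay $881.26 → $1,270.03
Month 6: $1,270.03 +$43.18 interest = $1,313.21; pay $881.26 → $431.95
Month 7: $431.95 +$14.68 interest = $446.63; pay $446.63 → $0.00
Total paid: $5,734.19

$5,734.19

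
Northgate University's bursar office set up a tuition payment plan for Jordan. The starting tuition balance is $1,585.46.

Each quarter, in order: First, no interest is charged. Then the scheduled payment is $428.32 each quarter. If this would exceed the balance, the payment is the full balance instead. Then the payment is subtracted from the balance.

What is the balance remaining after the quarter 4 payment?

$0.00

Quarter 1: opening $1,585.46; payment $428.32; balance $1,157.14
Quarter 2: opening $1,157.14; payment $428.32; balance $728.82
Quarter 3: opening $728.82; payment $428.32; balance $300.50
Quarter 4: opening $300.50; payment $300.50; balance $0.00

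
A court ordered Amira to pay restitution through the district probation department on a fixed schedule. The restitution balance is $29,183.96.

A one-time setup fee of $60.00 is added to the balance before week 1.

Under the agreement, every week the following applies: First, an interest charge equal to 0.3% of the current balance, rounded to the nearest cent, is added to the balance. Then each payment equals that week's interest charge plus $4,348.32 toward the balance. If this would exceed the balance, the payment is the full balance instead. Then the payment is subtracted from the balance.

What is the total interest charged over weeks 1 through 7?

$340.18

# | Opening | Interest | Payment | End bal
1 | $29,243.96 | $87.73 | $4,436.05 | $24,895.64
2 | $24,895.64 | $74.69 | $4,423.01 | $20,547.32
3 | $20,547.32 | $61.64 | $4,409.96 | $16,199.00
4 | $16,199.00 | $48.60 | $4,396.92 | $11,850.68
5 | $11,850.68 | $35.55 | $4,383.87 | $7,502.36
6 | $7,502.36 | $22.51 | $4,370.83 | $3,154.04
7 | $3,154.04 | $9.46 | $3,163.50 | $0.00
Total interest: $87.73 + $74.69 + $61.64 + $48.60 + $35.55 + $22.51 + $9.46 = $340.18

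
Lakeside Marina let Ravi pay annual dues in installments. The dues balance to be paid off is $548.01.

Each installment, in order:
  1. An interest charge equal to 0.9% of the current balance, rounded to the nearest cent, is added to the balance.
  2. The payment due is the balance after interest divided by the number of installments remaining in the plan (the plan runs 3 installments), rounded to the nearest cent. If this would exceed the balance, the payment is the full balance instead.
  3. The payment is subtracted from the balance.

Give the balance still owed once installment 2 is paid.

Installment 1: opening $548.01; interest $4.93 → $552.94; payment $184.31; balance $368.63
Installment 2: opening $368.63; interest $3.32 → $371.95; payment $185.98; balance $185.97

$185.97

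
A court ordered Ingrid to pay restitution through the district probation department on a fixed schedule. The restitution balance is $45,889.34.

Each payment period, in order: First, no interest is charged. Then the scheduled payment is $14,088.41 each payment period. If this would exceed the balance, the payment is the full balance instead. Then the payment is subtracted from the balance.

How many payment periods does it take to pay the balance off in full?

Payment period 1: opening $45,889.34; payment $14,088.41; balance $31,800.93
Payment period 2: opening $31,800.93; payment $14,088.41; balance $17,712.52
Payment period 3: opening $17,712.52; payment $14,088.41; balance $3,624.11
Payment period 4: opening $3,624.11; payment $3,624.11; balance $0.00
Balance reaches $0.00 in payment period 4.

4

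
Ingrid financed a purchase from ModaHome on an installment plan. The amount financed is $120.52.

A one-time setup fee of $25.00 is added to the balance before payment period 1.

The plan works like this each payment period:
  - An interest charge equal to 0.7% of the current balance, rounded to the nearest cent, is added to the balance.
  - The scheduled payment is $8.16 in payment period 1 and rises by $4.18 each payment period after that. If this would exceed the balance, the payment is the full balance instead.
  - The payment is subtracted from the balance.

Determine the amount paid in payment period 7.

# | Opening | Interest | Payment | End bal
1 | $145.52 | $1.02 | $8.16 | $138.38
2 | $138.38 | $0.97 | $12.34 | $127.01
3 | $127.01 | $0.89 | $16.52 | $111.38
4 | $111.38 | $0.78 | $20.70 | $91.46
5 | $91.46 | $0.64 | $24.88 | $67.22
6 | $67.22 | $0.47 | $29.06 | $38.63
7 | $38.63 | $0.27 | $33.24 | $5.66

$33.24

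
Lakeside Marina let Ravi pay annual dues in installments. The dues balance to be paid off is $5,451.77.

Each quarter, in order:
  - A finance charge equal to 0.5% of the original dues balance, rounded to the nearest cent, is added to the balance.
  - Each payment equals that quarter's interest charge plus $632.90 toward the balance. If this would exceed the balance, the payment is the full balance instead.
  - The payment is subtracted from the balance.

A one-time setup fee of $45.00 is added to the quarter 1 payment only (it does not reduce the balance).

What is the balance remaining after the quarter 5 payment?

$2,287.27

# | Opening | Interest | Payment | Fee | End bal
1 | $5,451.77 | $27.26 | $660.16 | $45.00 | $4,818.87
2 | $4,818.87 | $27.26 | $660.16 | — | $4,185.97
3 | $4,185.97 | $27.26 | $660.16 | — | $3,553.07
4 | $3,553.07 | $27.26 | $660.16 | — | $2,920.17
5 | $2,920.17 | $27.26 | $660.16 | — | $2,287.27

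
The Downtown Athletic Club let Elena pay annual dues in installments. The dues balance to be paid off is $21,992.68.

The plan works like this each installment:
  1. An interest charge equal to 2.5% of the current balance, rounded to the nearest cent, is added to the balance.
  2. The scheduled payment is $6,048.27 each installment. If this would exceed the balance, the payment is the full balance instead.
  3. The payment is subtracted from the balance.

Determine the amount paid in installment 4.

$5,208.55

Installment 1: $21,992.68 +$549.82 interest = $22,542.50; pay $6,048.27 → $16,494.23
Installment 2: $16,494.23 +$412.36 interest = $16,906.59; pay $6,048.27 → $10,858.32
Installment 3: $10,858.32 +$271.46 interest = $11,129.78; pay $6,048.27 → $5,081.51
Installment 4: $5,081.51 +$127.04 interest = $5,208.55; pay $5,208.55 → $0.00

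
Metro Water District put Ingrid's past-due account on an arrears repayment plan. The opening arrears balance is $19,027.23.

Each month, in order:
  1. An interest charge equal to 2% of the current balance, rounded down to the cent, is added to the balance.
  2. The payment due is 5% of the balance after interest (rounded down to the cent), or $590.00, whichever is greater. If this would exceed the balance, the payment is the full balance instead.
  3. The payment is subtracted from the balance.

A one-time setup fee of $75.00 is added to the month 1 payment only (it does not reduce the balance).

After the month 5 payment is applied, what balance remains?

Month 1: opening $19,027.23; interest $380.54 → $19,407.77; payment $970.38 (+ $75.00 fee); balance $18,437.39
Month 2: opening $18,437.39; interest $368.74 → $18,806.13; payment $940.30; balance $17,865.83
Month 3: opening $17,865.83; interest $357.31 → $18,223.14; payment $911.15; balance $17,311.99
Month 4: opening $17,311.99; interest $346.23 → $17,658.22; payment $882.91; balance $16,775.31
Month 5: opening $16,775.31; interest $335.50 → $17,110.81; payment $855.54; balance $16,255.27

$16,255.27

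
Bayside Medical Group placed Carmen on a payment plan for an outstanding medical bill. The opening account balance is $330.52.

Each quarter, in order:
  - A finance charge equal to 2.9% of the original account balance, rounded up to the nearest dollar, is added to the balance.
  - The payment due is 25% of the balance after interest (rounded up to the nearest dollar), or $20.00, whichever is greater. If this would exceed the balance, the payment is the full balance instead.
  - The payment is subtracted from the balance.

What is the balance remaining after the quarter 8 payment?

$58.52

Quarter 1: $330.52 +$10.00 interest = $340.52; pay $86.00 → $254.52
Quarter 2: $254.52 +$10.00 interest = $264.52; pay $67.00 → $197.52
Quarter 3: $197.52 +$10.00 interest = $207.52; pay $52.00 → $155.52
Quarter 4: $155.52 +$10.00 interest = $165.52; pay $42.00 → $123.52
Quarter 5: $123.52 +$10.00 interest = $133.52; pay $34.00 → $99.52
Quarter 6: $99.52 +$10.00 interest = $109.52; pay $28.00 → $81.52
Quarter 7: $81.52 +$10.00 interest = $91.52; pay $23.00 → $68.52
Quarter 8: $68.52 +$10.00 interest = $78.52; pay $20.00 → $58.52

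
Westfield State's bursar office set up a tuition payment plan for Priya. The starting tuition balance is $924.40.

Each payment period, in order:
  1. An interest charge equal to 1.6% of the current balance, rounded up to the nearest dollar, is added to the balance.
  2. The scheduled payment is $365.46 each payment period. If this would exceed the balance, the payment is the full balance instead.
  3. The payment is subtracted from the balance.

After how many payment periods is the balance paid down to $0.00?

Payment period 1: opening $924.40; interest $15.00 → $939.40; payment $365.46; balance $573.94
Payment period 2: opening $573.94; interest $10.00 → $583.94; payment $365.46; balance $218.48
Payment period 3: opening $218.48; interest $4.00 → $222.48; payment $222.48; balance $0.00
Balance reaches $0.00 in payment period 3.

3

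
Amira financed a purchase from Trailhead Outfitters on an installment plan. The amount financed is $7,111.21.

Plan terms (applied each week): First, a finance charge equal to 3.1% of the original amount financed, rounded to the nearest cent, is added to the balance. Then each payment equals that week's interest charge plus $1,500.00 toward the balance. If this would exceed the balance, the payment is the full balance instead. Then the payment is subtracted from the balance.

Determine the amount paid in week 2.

# | Opening | Interest | Payment | End bal
1 | $7,111.21 | $220.45 | $1,720.45 | $5,611.21
2 | $5,611.21 | $220.45 | $1,720.45 | $4,111.21

$1,720.45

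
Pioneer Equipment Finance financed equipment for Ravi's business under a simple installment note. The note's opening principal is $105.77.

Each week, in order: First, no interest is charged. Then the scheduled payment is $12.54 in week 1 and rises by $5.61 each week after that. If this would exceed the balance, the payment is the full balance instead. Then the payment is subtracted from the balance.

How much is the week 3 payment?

$23.76

Week 1: opening $105.77; payment $12.54; balance $93.23
Week 2: opening $93.23; payment $18.15; balance $75.08
Week 3: opening $75.08; payment $23.76; balance $51.32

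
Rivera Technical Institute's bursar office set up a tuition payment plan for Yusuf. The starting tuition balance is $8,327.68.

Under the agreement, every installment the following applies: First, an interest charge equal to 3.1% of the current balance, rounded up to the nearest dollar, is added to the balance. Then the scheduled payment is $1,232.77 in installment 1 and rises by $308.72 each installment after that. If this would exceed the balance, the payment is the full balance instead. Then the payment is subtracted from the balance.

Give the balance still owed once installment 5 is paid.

$0.00

Installment 1: $8,327.68 +$259.00 interest = $8,586.68; pay $1,232.77 → $7,353.91
Installment 2: $7,353.91 +$228.00 interest = $7,581.91; pay $1,541.49 → $6,040.42
Installment 3: $6,040.42 +$188.00 interest = $6,228.42; pay $1,850.21 → $4,378.21
Installment 4: $4,378.21 +$136.00 interest = $4,514.21; pay $2,158.93 → $2,355.28
Installment 5: $2,355.28 +$74.00 interest = $2,429.28; pay $2,429.28 → $0.00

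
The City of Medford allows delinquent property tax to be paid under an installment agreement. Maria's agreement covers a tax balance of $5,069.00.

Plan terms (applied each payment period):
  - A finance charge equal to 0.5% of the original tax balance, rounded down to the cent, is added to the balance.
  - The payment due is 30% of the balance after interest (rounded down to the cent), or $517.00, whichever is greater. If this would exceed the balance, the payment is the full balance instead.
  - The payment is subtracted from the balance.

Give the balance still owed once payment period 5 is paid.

$770.35

# | Opening | Interest | Payment | End bal
1 | $5,069.00 | $25.34 | $1,528.30 | $3,566.04
2 | $3,566.04 | $25.34 | $1,077.41 | $2,513.97
3 | $2,513.97 | $25.34 | $761.79 | $1,777.52
4 | $1,777.52 | $25.34 | $540.85 | $1,262.01
5 | $1,262.01 | $25.34 | $517.00 | $770.35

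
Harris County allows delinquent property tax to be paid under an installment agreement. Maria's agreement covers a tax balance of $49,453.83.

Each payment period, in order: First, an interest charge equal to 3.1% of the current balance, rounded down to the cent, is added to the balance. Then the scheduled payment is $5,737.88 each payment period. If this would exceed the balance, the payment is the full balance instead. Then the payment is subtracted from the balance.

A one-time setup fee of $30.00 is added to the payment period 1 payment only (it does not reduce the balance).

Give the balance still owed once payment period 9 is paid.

# | Opening | Interest | Payment | Fee | End bal
1 | $49,453.83 | $1,533.06 | $5,737.88 | $30.00 | $45,249.01
2 | $45,249.01 | $1,402.71 | $5,737.88 | — | $40,913.84
3 | $40,913.84 | $1,268.32 | $5,737.88 | — | $36,444.28
4 | $36,444.28 | $1,129.77 | $5,737.88 | — | $31,836.17
5 | $31,836.17 | $986.92 | $5,737.88 | — | $27,085.21
6 | $27,085.21 | $839.64 | $5,737.88 | — | $22,186.97
7 | $22,186.97 | $687.79 | $5,737.88 | — | $17,136.88
8 | $17,136.88 | $531.24 | $5,737.88 | — | $11,930.24
9 | $11,930.24 | $369.83 | $5,737.88 | — | $6,562.19

$6,562.19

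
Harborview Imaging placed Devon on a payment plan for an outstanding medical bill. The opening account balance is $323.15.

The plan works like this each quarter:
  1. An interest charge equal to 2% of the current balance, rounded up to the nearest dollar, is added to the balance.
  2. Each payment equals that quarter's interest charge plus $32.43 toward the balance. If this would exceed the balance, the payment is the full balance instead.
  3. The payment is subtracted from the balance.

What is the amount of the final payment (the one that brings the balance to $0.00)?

Quarter 1: opening $323.15; interest $7.00 → $330.15; payment $39.43; balance $290.72
Quarter 2: opening $290.72; interest $6.00 → $296.72; payment $38.43; balance $258.29
Quarter 3: opening $258.29; interest $6.00 → $264.29; payment $38.43; balance $225.86
Quarter 4: opening $225.86; interest $5.00 → $230.86; payment $37.43; balance $193.43
Quarter 5: opening $193.43; interest $4.00 → $197.43; payment $36.43; balance $161.00
Quarter 6: opening $161.00; interest $4.00 → $165.00; payment $36.43; balance $128.57
Quarter 7: opening $128.57; interest $3.00 → $131.57; payment $35.43; balance $96.14
Quarter 8: opening $96.14; interest $2.00 → $98.14; payment $34.43; balance $63.71
Quarter 9: opening $63.71; interest $2.00 → $65.71; payment $34.43; balance $31.28
Quarter 10: opening $31.28; interest $1.00 → $32.28; payment $32.28; balance $0.00

$32.28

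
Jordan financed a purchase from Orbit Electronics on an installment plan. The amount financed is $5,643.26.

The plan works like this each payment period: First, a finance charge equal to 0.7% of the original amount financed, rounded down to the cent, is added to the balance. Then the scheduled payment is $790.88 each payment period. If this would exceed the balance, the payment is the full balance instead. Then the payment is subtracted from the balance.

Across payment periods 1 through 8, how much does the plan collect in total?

$5,959.26

Payment period 1: opening $5,643.26; interest $39.50 → $5,682.76; payment $790.88; balance $4,891.88
Payment period 2: opening $4,891.88; interest $39.50 → $4,931.38; payment $790.88; balance $4,140.50
Payment period 3: opening $4,140.50; interest $39.50 → $4,180.00; payment $790.88; balance $3,389.12
Payment period 4: opening $3,389.12; interest $39.50 → $3,428.62; payment $790.88; balance $2,637.74
Payment period 5: opening $2,637.74; interest $39.50 → $2,677.24; payment $790.88; balance $1,886.36
Payment period 6: opening $1,886.36; interest $39.50 → $1,925.86; payment $790.88; balance $1,134.98
Payment period 7: opening $1,134.98; interest $39.50 → $1,174.48; payment $790.88; balance $383.60
Payment period 8: opening $383.60; interest $39.50 → $423.10; payment $423.10; balance $0.00
Total paid: $5,959.26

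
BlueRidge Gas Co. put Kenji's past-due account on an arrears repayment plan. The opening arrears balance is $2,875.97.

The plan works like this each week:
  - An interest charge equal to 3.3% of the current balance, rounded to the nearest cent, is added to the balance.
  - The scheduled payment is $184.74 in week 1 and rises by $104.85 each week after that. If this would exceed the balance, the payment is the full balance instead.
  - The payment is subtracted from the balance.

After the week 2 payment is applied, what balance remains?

$2,588.49

Week 1: opening $2,875.97; interest $94.91 → $2,970.88; payment $184.74; balance $2,786.14
Week 2: opening $2,786.14; interest $91.94 → $2,878.08; payment $289.59; balance $2,588.49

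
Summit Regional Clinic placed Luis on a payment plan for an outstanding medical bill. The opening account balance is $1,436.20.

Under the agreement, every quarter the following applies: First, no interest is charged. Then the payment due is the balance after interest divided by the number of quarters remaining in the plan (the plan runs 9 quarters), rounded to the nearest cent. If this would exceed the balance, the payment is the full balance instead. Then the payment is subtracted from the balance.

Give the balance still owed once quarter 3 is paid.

$957.46

# | Opening | Payment | End bal
1 | $1,436.20 | $159.58 | $1,276.62
2 | $1,276.62 | $159.58 | $1,117.04
3 | $1,117.04 | $159.58 | $957.46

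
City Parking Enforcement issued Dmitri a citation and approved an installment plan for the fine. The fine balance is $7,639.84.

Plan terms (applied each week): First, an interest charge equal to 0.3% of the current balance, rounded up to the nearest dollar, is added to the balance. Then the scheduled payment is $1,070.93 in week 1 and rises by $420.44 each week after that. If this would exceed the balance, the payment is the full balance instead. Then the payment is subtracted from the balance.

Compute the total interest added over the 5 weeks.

Week 1: opening $7,639.84; interest $23.00 → $7,662.84; payment $1,070.93; balance $6,591.91
Week 2: opening $6,591.91; interest $20.00 → $6,611.91; payment $1,491.37; balance $5,120.54
Week 3: opening $5,120.54; interest $16.00 → $5,136.54; payment $1,911.81; balance $3,224.73
Week 4: opening $3,224.73; interest $10.00 → $3,234.73; payment $2,332.25; balance $902.48
Week 5: opening $902.48; interest $3.00 → $905.48; payment $905.48; balance $0.00
Total interest: $23.00 + $20.00 + $16.00 + $10.00 + $3.00 = $72.00

$72.00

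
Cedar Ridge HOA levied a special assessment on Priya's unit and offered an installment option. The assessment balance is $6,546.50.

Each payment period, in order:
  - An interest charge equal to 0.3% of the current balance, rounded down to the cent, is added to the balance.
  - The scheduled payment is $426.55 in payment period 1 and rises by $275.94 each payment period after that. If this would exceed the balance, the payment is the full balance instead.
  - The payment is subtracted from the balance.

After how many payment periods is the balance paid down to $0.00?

Payment period 1: $6,546.50 +$19.63 interest = $6,566.13; pay $426.55 → $6,139.58
Payment period 2: $6,139.58 +$18.41 interest = $6,157.99; pay $702.49 → $5,455.50
Payment period 3: $5,455.50 +$16.36 interest = $5,471.86; pay $978.43 → $4,493.43
Payment period 4: $4,493.43 +$13.48 interest = $4,506.91; pay $1,254.37 → $3,252.54
Payment period 5: $3,252.54 +$9.75 interest = $3,262.29; pay $1,530.31 → $1,731.98
Payment period 6: $1,731.98 +$5.19 interest = $1,737.17; pay $1,737.17 → $0.00
Balance reaches $0.00 in payment period 6.

6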